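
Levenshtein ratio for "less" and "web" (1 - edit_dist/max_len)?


Word 1: "less" (length 4)
Word 2: "web" (length 3)
One optimal edit sequence:
  1. substitute 'l' -> 'w'  (+1)
  2. keep 'e'
  3. delete 's'  (+1)
  4. substitute 's' -> 'b'  (+1)
Edit distance = 3
Max length = max(4, 3) = 4
Similarity = 1 - 3/4
= 0.2500


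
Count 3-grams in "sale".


Word: "sale" (length 4)
Number of 3-grams = length - 3 + 1 = 4 - 3 + 1
= 2


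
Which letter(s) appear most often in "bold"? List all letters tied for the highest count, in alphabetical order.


Word: "bold"
Letter counts:
  'b': 1
  'd': 1
  'l': 1
  'o': 1
Maximum count = 1
Most frequent = 'b', 'd', 'l', 'o' (1 time each)


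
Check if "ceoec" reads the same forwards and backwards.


Word: "ceoec"
Reversed: "ceoec"
Forward == Backward? ceoec == ceoec
Palindrome = Yes


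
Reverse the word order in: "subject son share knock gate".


Original: "subject son share knock gate"
Words (1..n): subject | son | share | knock | gate
Reversed (n..1): gate | knock | share | son | subject
Result = "gate knock share son subject"


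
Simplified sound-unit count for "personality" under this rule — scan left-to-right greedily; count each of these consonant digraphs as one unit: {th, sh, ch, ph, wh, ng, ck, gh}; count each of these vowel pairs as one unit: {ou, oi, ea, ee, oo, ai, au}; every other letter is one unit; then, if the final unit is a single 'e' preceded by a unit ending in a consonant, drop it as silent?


Word: "personality" (11 letters)
Left-to-right scan:
  [1] 'p' (letter)
  [2] 'e' (letter)
  [3] 'r' (letter)
  [4] 's' (letter)
  [5] 'o' (letter)
  [6] 'n' (letter)
  [7] 'a' (letter)
  [8] 'l' (letter)
  [9] 'i' (letter)
  [10] 't' (letter)
  [11] 'y' (letter)
Units from scan: 11
Sound units = 11 units


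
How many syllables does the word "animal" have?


Word: "animal"
Syllable breakdown: an · i · mal
Counting: 3 parts
= 3 syllables


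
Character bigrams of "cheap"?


Word: "cheap" (length 5)
Number of bigrams = 5 - 2 + 1 = 4
  Position 0: "ch"
  Position 1: "he"
  Position 2: "ea"
  Position 3: "ap"
Bigrams = "ch", "he", "ea", "ap"


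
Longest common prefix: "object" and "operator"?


Word 1: "object"
Word 2: "operator"
Comparing from start:
  Pos 0: 'o' == 'o'
  Pos 1: 'b' != 'p' (stop)
LCP = "o" (length 1)


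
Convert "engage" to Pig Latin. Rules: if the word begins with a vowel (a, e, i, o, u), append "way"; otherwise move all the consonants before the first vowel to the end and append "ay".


Word: "engage"
Starts with vowel → add 'way'
Pig Latin = "engageway"


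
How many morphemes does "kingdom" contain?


Word: "kingdom"
Morphemes: king / -dom
Each morpheme carries meaning
= 2 morphemes


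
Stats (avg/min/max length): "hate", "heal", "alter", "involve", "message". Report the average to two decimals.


Lengths: "hate"=4, "heal"=4, "alter"=5, "involve"=7, "message"=7
Sum = 27, Count = 5
Average = 27/5 = 5.40
= avg=5.40, min=4, max=7


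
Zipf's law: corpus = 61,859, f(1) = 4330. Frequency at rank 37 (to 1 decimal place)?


Zipf's law: f(r) = f(1) / r
f(1) = 4330
f(37) = 4330 / 37
= 117.0 occurrences


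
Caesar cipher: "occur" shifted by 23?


Word: "occur"
Shift: 23
Each letter → (letter + shift) mod 26:
  'o' (14) + 23 = 11 → 'l'
  'c' (2) + 23 = 25 → 'z'
  'c' (2) + 23 = 25 → 'z'
  'u' (20) + 23 = 17 → 'r'
  'r' (17) + 23 = 14 → 'o'
Result = "lzzro"


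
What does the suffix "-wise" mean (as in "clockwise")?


Suffix: -wise
Example: clockwise (clock + -wise)
Meaning = in the manner of


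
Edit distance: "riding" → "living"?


Word 1: "riding" (length 6)
Word 2: "living" (length 6)
One optimal edit sequence (insert/delete/substitute each cost 1):
  1. substitute 'r' -> 'l'  (+1)
  2. keep 'i'
  3. substitute 'd' -> 'v'  (+1)
  4. keep 'i'
  5. keep 'n'
  6. keep 'g'
Total edit operations: 2
Edit distance = 2


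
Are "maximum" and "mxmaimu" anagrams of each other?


Word 1: "maximum" → sorted: aimmmux
Word 2: "mxmaimu" → sorted: aimmmux
Same letters? aimmmux == aimmmux
Anagram = Yes


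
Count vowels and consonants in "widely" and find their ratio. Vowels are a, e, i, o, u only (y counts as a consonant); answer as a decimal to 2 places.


Word: "widely"
Vowels (a,e,i,o,u): 2
Consonants: 4
Ratio = 2/4
= 0.50


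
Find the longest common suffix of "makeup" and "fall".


Word 1: "makeup"
Word 2: "fall"
Comparing from end:
  Pos -1: 'p' != 'l' (stop)
LCS = "" (length 0)


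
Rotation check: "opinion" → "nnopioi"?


Word: "opinion", Candidate: "nnopioi"
Method: check if candidate is substring of word+word
"opinionopinion" contains "nnopioi"? No
Is rotation = No


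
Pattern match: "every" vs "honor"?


Pattern of "every": [0, 1, 0, 2, 3]
Pattern of "honor": [0, 1, 2, 1, 3]
Patterns do not match
Same pattern = No


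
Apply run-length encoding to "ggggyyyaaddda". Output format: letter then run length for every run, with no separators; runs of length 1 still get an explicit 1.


String: "ggggyyyaaddda"
Scanning for consecutive runs:
  'g' x 4
  'y' x 3
  'a' x 2
  'd' x 3
  'a' x 1
RLE = "g4y3a2d3a1"


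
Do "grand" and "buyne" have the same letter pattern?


Pattern of "grand": [0, 1, 2, 3, 4]
Pattern of "buyne": [0, 1, 2, 3, 4]
Patterns match
Same pattern = Yes


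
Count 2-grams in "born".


Word: "born" (length 4)
Number of 2-grams = length - 2 + 1 = 4 - 2 + 1
= 3


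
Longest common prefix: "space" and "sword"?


Word 1: "space"
Word 2: "sword"
Comparing from start:
  Pos 0: 's' == 's'
  Pos 1: 'p' != 'w' (stop)
LCP = "s" (length 1)


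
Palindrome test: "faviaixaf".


Word: "faviaixaf"
Reversed: "faxiaivaf"
Forward == Backward? faviaixaf != faxiaivaf
Palindrome = No


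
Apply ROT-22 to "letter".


Word: "letter"
Shift: 22
Each letter → (letter + shift) mod 26:
  'l' (11) + 22 = 7 → 'h'
  'e' (4) + 22 = 0 → 'a'
  't' (19) + 22 = 15 → 'p'
  't' (19) + 22 = 15 → 'p'
  'e' (4) + 22 = 0 → 'a'
  'r' (17) + 22 = 13 → 'n'
Result = "happan"


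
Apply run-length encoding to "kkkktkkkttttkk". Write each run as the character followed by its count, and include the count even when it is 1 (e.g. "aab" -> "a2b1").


String: "kkkktkkkttttkk"
Scanning for consecutive runs:
  'k' x 4
  't' x 1
  'k' x 3
  't' x 4
  'k' x 2
RLE = "k4t1k3t4k2"


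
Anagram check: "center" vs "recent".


Word 1: "center" → sorted: ceenrt
Word 2: "recent" → sorted: ceenrt
Same letters? ceenrt == ceenrt
Anagram = Yes


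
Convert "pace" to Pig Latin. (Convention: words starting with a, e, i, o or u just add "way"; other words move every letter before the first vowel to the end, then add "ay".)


Word: "pace"
Starts with consonant(s) → move to end, add 'ay'
Consonant cluster: "p"
Pig Latin = "acepay"


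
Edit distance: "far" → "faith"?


Word 1: "far" (length 3)
Word 2: "faith" (length 5)
One optimal edit sequence (insert/delete/substitute each cost 1):
  1. keep 'f'
  2. keep 'a'
  3. insert 'i'  (+1)
  4. insert 't'  (+1)
  5. substitute 'r' -> 'h'  (+1)
Total edit operations: 3
Edit distance = 3


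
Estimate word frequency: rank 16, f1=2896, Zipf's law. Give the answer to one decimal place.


Zipf's law: f(r) = f(1) / r
f(1) = 2896
f(16) = 2896 / 16
= 181.0 occurrences


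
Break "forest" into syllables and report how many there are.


Word: "forest"
Syllable breakdown: for-est
Counting: 2 parts
= 2 syllables


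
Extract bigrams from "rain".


Word: "rain" (length 4)
Number of bigrams = 4 - 2 + 1 = 3
  Position 0: "ra"
  Position 1: "ai"
  Position 2: "in"
Bigrams = "ra", "ai", "in"


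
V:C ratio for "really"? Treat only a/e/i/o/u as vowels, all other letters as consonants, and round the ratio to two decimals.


Word: "really"
Vowels (a,e,i,o,u): 2
Consonants: 4
Ratio = 2/4
= 0.50


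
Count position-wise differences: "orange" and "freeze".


Comparing character by character (same length = 6):
  Pos 0: 'o' vs 'f' !=
  Pos 1: 'r' vs 'r' =
  Pos 2: 'a' vs 'e' !=
  Pos 3: 'n' vs 'e' !=
  Pos 4: 'g' vs 'z' !=
  Pos 5: 'e' vs 'e' =
Hamming distance = 4


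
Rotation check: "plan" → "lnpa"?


Word: "plan", Candidate: "lnpa"
Method: check if candidate is substring of word+word
"planplan" contains "lnpa"? No
Is rotation = No


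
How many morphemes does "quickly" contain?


Word: "quickly"
Morphemes: quick | -ly
Each morpheme carries meaning
= 2 morphemes


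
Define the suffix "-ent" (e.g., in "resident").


Suffix: -ent
Example: resident = reside + -ent, with a spelling change
Meaning = one who / that which


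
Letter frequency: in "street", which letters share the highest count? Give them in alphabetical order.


Word: "street"
Letter counts:
  'e': 2
  'r': 1
  's': 1
  't': 2
Maximum count = 2
Most frequent = 'e', 't' (2 times each)


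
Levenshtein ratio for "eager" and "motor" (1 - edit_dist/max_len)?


Word 1: "eager" (length 5)
Word 2: "motor" (length 5)
One optimal edit sequence:
  1. substitute 'e' -> 'm'  (+1)
  2. substitute 'a' -> 'o'  (+1)
  3. substitute 'g' -> 't'  (+1)
  4. substitute 'e' -> 'o'  (+1)
  5. keep 'r'
Edit distance = 4
Max length = max(5, 5) = 5
Similarity = 1 - 4/5
= 0.2000


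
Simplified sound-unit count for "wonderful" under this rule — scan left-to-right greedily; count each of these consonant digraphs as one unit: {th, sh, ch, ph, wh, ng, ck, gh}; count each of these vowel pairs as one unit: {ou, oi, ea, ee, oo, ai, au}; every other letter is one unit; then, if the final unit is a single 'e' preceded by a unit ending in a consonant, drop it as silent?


Word: "wonderful" (9 letters)
Left-to-right scan:
  (1) 'w' (letter)
  (2) 'o' (letter)
  (3) 'n' (letter)
  (4) 'd' (letter)
  (5) 'e' (letter)
  (6) 'r' (letter)
  (7) 'f' (letter)
  (8) 'u' (letter)
  (9) 'l' (letter)
Units from scan: 9
Sound units = 9 units


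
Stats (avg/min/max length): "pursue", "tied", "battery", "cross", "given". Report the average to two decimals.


Lengths: "pursue"=6, "tied"=4, "battery"=7, "cross"=5, "given"=5
Sum = 27, Count = 5
Average = 27/5 = 5.40
= avg=5.40, min=4, max=7


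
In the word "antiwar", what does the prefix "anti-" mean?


Prefix: anti-
As in: antiwar -> anti- + war
Meaning = against


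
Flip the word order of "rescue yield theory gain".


Original: "rescue yield theory gain"
Words (1..n): rescue | yield | theory | gain
Reversed (n..1): gain | theory | yield | rescue
Result = "gain theory yield rescue"


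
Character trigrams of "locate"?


Word: "locate" (length 6)
Number of trigrams = 6 - 3 + 1 = 4
  Position 0: "loc"
  Position 1: "oca"
  Position 2: "cat"
  Position 3: "ate"
Trigrams = "loc", "oca", "cat", "ate"


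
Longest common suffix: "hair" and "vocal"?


Word 1: "hair"
Word 2: "vocal"
Comparing from end:
  Pos -1: 'r' != 'l' (stop)
LCS = "" (length 0)


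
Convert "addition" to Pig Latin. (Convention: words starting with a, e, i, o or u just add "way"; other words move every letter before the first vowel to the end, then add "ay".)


Word: "addition"
Starts with vowel → add 'way'
Pig Latin = "additionway"


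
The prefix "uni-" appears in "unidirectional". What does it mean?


Prefix: uni-
Example: unidirectional = uni- + directional
Meaning = one


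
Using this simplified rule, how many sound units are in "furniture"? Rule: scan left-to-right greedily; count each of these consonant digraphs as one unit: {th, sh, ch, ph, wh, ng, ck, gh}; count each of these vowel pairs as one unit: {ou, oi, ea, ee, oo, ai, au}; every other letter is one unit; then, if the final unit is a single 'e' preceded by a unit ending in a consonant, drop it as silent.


Word: "furniture" (9 letters)
Left-to-right scan:
  [1] 'f' (letter)
  [2] 'u' (letter)
  [3] 'r' (letter)
  [4] 'n' (letter)
  [5] 'i' (letter)
  [6] 't' (letter)
  [7] 'u' (letter)
  [8] 'r' (letter)
  [9] 'e' (letter)
Units from scan: 9
Final unit is 'e' after a consonant -> drop as silent (-1)
Sound units = 8 units


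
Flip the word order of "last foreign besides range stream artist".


Original: "last foreign besides range stream artist"
Words (1..n): last | foreign | besides | range | stream | artist
Reversed (n..1): artist | stream | range | besides | foreign | last
Result = "artist stream range besides foreign last"


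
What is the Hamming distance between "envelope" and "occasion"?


Comparing character by character (same length = 8):
  Pos 0: 'e' vs 'o' !=
  Pos 1: 'n' vs 'c' !=
  Pos 2: 'v' vs 'c' !=
  Pos 3: 'e' vs 'a' !=
  Pos 4: 'l' vs 's' !=
  Pos 5: 'o' vs 'i' !=
  Pos 6: 'p' vs 'o' !=
  Pos 7: 'e' vs 'n' !=
Hamming distance = 8


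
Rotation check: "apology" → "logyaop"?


Word: "apology", Candidate: "logyaop"
Method: check if candidate is substring of word+word
"apologyapology" contains "logyaop"? No
Is rotation = No


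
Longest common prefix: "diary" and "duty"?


Word 1: "diary"
Word 2: "duty"
Comparing from start:
  Pos 0: 'd' == 'd'
  Pos 1: 'i' != 'u' (stop)
LCP = "d" (length 1)


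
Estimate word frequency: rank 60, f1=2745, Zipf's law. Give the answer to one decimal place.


Zipf's law: f(r) = f(1) / r
f(1) = 2745
f(60) = 2745 / 60
= 45.8 occurrences


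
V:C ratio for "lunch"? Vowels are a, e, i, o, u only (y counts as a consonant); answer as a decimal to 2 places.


Word: "lunch"
Vowels (a,e,i,o,u): 1
Consonants: 4
Ratio = 1/4
= 0.25


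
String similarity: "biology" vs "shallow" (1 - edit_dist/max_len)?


Word 1: "biology" (length 7)
Word 2: "shallow" (length 7)
One optimal edit sequence:
  1. substitute 'b' -> 's'  (+1)
  2. substitute 'i' -> 'h'  (+1)
  3. substitute 'o' -> 'a'  (+1)
  4. keep 'l'
  5. substitute 'o' -> 'l'  (+1)
  6. substitute 'g' -> 'o'  (+1)
  7. substitute 'y' -> 'w'  (+1)
Edit distance = 6
Max length = max(7, 7) = 7
Similarity = 1 - 6/7
= 0.1429


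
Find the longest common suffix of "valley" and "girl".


Word 1: "valley"
Word 2: "girl"
Comparing from end:
  Pos -1: 'y' != 'l' (stop)
LCS = "" (length 0)


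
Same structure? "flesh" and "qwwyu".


Pattern of "flesh": [0, 1, 2, 3, 4]
Pattern of "qwwyu": [0, 1, 1, 2, 3]
Patterns do not match
Same pattern = No


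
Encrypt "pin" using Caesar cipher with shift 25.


Word: "pin"
Shift: 25
Each letter → (letter + shift) mod 26:
  'p' (15) + 25 = 14 → 'o'
  'i' (8) + 25 = 7 → 'h'
  'n' (13) + 25 = 12 → 'm'
Result = "ohm"


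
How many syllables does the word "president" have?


Word: "president"
Syllable breakdown: pres / i / dent
Counting: 3 parts
= 3 syllables


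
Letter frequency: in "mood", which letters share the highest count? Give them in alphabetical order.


Word: "mood"
Letter counts:
  'd': 1
  'm': 1
  'o': 2
Maximum count = 2
Most frequent = 'o' (2 times each)


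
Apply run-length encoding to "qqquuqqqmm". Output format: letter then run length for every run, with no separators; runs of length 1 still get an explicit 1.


String: "qqquuqqqmm"
Scanning for consecutive runs:
  'q' x 3
  'u' x 2
  'q' x 3
  'm' x 2
RLE = "q3u2q3m2"


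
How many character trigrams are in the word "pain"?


Word: "pain" (length 4)
Number of 3-grams = length - 3 + 1 = 4 - 3 + 1
= 2


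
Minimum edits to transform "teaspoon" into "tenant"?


Word 1: "teaspoon" (length 8)
Word 2: "tenant" (length 6)
One optimal edit sequence (insert/delete/substitute each cost 1):
  1. keep 't'
  2. keep 'e'
  3. delete 'a'  (+1)
  4. delete 's'  (+1)
  5. substitute 'p' -> 'n'  (+1)
  6. substitute 'o' -> 'a'  (+1)
  7. substitute 'o' -> 'n'  (+1)
  8. substitute 'n' -> 't'  (+1)
Total edit operations: 6
Edit distance = 6


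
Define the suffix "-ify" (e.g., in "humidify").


Suffix: -ify
Example: humidify (humid + -ify)
Meaning = to make


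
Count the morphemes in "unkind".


Word: "unkind"
Morphemes: un- | kind
Each morpheme carries meaning
= 2 morphemes


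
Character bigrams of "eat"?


Word: "eat" (length 3)
Number of bigrams = 3 - 2 + 1 = 2
  Position 0: "ea"
  Position 1: "at"
Bigrams = "ea", "at"


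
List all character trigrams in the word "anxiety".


Word: "anxiety" (length 7)
Number of trigrams = 7 - 3 + 1 = 5
  Position 0: "anx"
  Position 1: "nxi"
  Position 2: "xie"
  Position 3: "iet"
  Position 4: "ety"
Trigrams = "anx", "nxi", "xie", "iet", "ety"


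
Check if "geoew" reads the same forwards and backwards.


Word: "geoew"
Reversed: "weoeg"
Forward == Backward? geoew != weoeg
Palindrome = No


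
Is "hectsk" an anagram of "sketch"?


Word 1: "sketch" → sorted: cehkst
Word 2: "hectsk" → sorted: cehkst
Same letters? cehkst == cehkst
Anagram = Yes


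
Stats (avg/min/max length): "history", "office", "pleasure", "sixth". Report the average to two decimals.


Lengths: "history"=7, "office"=6, "pleasure"=8, "sixth"=5
Sum = 26, Count = 4
Average = 26/4 = 6.50
= avg=6.50, min=5, max=8


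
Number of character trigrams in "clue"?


Word: "clue" (length 4)
Number of 3-grams = length - 3 + 1 = 4 - 3 + 1
= 2


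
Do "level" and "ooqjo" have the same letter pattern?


Pattern of "level": [0, 1, 2, 1, 0]
Pattern of "ooqjo": [0, 0, 1, 2, 0]
Patterns do not match
Same pattern = No


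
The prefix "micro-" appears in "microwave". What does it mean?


Prefix: micro-
Example: microwave = micro- + wave
Meaning = small


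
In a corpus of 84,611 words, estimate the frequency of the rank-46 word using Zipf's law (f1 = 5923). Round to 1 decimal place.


Zipf's law: f(r) = f(1) / r
f(1) = 5923
f(46) = 5923 / 46
= 128.8 occurrences


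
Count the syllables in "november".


Word: "november"
Syllable breakdown: no-vem-ber
Counting: 3 parts
= 3 syllables


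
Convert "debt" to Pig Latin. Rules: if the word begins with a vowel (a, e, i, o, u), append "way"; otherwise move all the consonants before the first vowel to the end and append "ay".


Word: "debt"
Starts with consonant(s) → move to end, add 'ay'
Consonant cluster: "d"
Pig Latin = "ebtday"


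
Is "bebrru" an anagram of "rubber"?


Word 1: "rubber" → sorted: bberru
Word 2: "bebrru" → sorted: bberru
Same letters? bberru == bberru
Anagram = Yes


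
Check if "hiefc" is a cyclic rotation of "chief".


Word: "chief", Candidate: "hiefc"
Method: check if candidate is substring of word+word
"chiefchief" contains "hiefc"? Yes
Is rotation = Yes


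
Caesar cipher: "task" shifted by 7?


Word: "task"
Shift: 7
Each letter → (letter + shift) mod 26:
  't' (19) + 7 = 0 → 'a'
  'a' (0) + 7 = 7 → 'h'
  's' (18) + 7 = 25 → 'z'
  'k' (10) + 7 = 17 → 'r'
Result = "ahzr"


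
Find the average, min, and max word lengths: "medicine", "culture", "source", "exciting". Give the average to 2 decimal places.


Lengths: "medicine"=8, "culture"=7, "source"=6, "exciting"=8
Sum = 29, Count = 4
Average = 29/4 = 7.25
= avg=7.25, min=6, max=8


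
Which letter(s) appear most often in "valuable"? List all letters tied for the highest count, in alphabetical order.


Word: "valuable"
Letter counts:
  'a': 2
  'b': 1
  'e': 1
  'l': 2
  'u': 1
  'v': 1
Maximum count = 2
Most frequent = 'a', 'l' (2 times each)


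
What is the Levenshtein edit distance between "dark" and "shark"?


Word 1: "dark" (length 4)
Word 2: "shark" (length 5)
One optimal edit sequence (insert/delete/substitute each cost 1):
  1. insert 's'  (+1)
  2. substitute 'd' -> 'h'  (+1)
  3. keep 'a'
  4. keep 'r'
  5. keep 'k'
Total edit operations: 2
Edit distance = 2


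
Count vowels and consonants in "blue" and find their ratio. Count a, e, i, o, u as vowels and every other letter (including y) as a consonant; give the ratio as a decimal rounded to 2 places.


Word: "blue"
Vowels (a,e,i,o,u): 2
Consonants: 2
Ratio = 2/2
= 1.00


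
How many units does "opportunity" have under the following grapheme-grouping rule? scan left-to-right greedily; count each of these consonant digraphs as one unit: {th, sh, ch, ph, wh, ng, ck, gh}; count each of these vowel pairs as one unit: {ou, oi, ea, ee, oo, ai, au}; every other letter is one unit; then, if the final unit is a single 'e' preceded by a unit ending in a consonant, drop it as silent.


Word: "opportunity" (11 letters)
Left-to-right scan:
  [1] 'o' (letter)
  [2] 'p' (letter)
  [3] 'p' (letter)
  [4] 'o' (letter)
  [5] 'r' (letter)
  [6] 't' (letter)
  [7] 'u' (letter)
  [8] 'n' (letter)
  [9] 'i' (letter)
  [10] 't' (letter)
  [11] 'y' (letter)
Units from scan: 11
Sound units = 11 units


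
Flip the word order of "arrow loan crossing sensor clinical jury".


Original: "arrow loan crossing sensor clinical jury"
Words (1..n): arrow | loan | crossing | sensor | clinical | jury
Reversed (n..1): jury | clinical | sensor | crossing | loan | arrow
Result = "jury clinical sensor crossing loan arrow"


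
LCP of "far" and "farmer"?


Word 1: "far"
Word 2: "farmer"
Comparing from start:
  Pos 0: 'f' == 'f'
  Pos 1: 'a' == 'a'
  Pos 2: 'r' == 'r'
LCP = "far" (length 3)


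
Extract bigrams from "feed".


Word: "feed" (length 4)
Number of bigrams = 4 - 2 + 1 = 3
  Position 0: "fe"
  Position 1: "ee"
  Position 2: "ed"
Bigrams = "fe", "ee", "ed"


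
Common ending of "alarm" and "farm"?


Word 1: "alarm"
Word 2: "farm"
Comparing from end:
  Pos -1: 'm' == 'm'
  Pos -2: 'r' == 'r'
  Pos -3: 'a' == 'a'
  Pos -4: 'l' != 'f' (stop)
LCS = "arm" (length 3)


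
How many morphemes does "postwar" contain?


Word: "postwar"
Morphemes: post- + war
Each morpheme carries meaning
= 2 morphemes


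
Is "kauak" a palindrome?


Word: "kauak"
Reversed: "kauak"
Forward == Backward? kauak == kauak
Palindrome = Yes


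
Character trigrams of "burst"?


Word: "burst" (length 5)
Number of trigrams = 5 - 3 + 1 = 3
  Position 0: "bur"
  Position 1: "urs"
  Position 2: "rst"
Trigrams = "bur", "urs", "rst"


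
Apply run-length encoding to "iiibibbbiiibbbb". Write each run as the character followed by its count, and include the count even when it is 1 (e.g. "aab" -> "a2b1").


String: "iiibibbbiiibbbb"
Scanning for consecutive runs:
  'i' x 3
  'b' x 1
  'i' x 1
  'b' x 3
  'i' x 3
  'b' x 4
RLE = "i3b1i1b3i3b4"


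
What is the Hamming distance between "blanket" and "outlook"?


Comparing character by character (same length = 7):
  Pos 0: 'b' vs 'o' !=
  Pos 1: 'l' vs 'u' !=
  Pos 2: 'a' vs 't' !=
  Pos 3: 'n' vs 'l' !=
  Pos 4: 'k' vs 'o' !=
  Pos 5: 'e' vs 'o' !=
  Pos 6: 't' vs 'k' !=
Hamming distance = 7


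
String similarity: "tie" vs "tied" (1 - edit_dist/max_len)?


Word 1: "tie" (length 3)
Word 2: "tied" (length 4)
One optimal edit sequence:
  1. keep 't'
  2. keep 'i'
  3. keep 'e'
  4. insert 'd'  (+1)
Edit distance = 1
Max length = max(3, 4) = 4
Similarity = 1 - 1/4
= 0.7500


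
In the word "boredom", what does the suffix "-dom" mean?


Suffix: -dom
Example: boredom (bore + -dom)
Meaning = state / realm


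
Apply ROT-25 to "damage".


Word: "damage"
Shift: 25
Each letter → (letter + shift) mod 26:
  'd' (3) + 25 = 2 → 'c'
  'a' (0) + 25 = 25 → 'z'
  'm' (12) + 25 = 11 → 'l'
  'a' (0) + 25 = 25 → 'z'
  'g' (6) + 25 = 5 → 'f'
  'e' (4) + 25 = 3 → 'd'
Result = "czlzfd"


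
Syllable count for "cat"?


Word: "cat"
Syllable breakdown: cat
Counting: 1 part
= 1 syllable


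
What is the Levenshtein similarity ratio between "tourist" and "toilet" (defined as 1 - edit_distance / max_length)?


Word 1: "tourist" (length 7)
Word 2: "toilet" (length 6)
One optimal edit sequence:
  1. keep 't'
  2. keep 'o'
  3. delete 'u'  (+1)
  4. substitute 'r' -> 'i'  (+1)
  5. substitute 'i' -> 'l'  (+1)
  6. substitute 's' -> 'e'  (+1)
  7. keep 't'
Edit distance = 4
Max length = max(7, 6) = 7
Similarity = 1 - 4/7
= 0.4286


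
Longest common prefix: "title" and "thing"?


Word 1: "title"
Word 2: "thing"
Comparing from start:
  Pos 0: 't' == 't'
  Pos 1: 'i' != 'h' (stop)
LCP = "t" (length 1)


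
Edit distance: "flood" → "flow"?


Word 1: "flood" (length 5)
Word 2: "flow" (length 4)
One optimal edit sequence (insert/delete/substitute each cost 1):
  1. keep 'f'
  2. keep 'l'
  3. delete 'o'  (+1)
  4. keep 'o'
  5. substitute 'd' -> 'w'  (+1)
Total edit operations: 2
Edit distance = 2


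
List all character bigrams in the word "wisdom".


Word: "wisdom" (length 6)
Number of bigrams = 6 - 2 + 1 = 5
  Position 0: "wi"
  Position 1: "is"
  Position 2: "sd"
  Position 3: "do"
  Position 4: "om"
Bigrams = "wi", "is", "sd", "do", "om"


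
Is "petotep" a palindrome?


Word: "petotep"
Reversed: "petotep"
Forward == Backward? petotep == petotep
Palindrome = Yes


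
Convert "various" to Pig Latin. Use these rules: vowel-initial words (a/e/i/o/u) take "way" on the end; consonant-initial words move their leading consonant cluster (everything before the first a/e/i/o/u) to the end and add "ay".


Word: "various"
Starts with consonant(s) → move to end, add 'ay'
Consonant cluster: "v"
Pig Latin = "ariousvay"


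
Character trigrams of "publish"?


Word: "publish" (length 7)
Number of trigrams = 7 - 3 + 1 = 5
  Position 0: "pub"
  Position 1: "ubl"
  Position 2: "bli"
  Position 3: "lis"
  Position 4: "ish"
Trigrams = "pub", "ubl", "bli", "lis", "ish"


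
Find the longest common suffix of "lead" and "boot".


Word 1: "lead"
Word 2: "boot"
Comparing from end:
  Pos -1: 'd' != 't' (stop)
LCS = "" (length 0)


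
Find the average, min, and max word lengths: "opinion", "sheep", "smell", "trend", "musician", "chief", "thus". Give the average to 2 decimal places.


Lengths: "opinion"=7, "sheep"=5, "smell"=5, "trend"=5, "musician"=8, "chief"=5, "thus"=4
Sum = 39, Count = 7
Average = 39/7 = 5.57
= avg=5.57, min=4, max=8


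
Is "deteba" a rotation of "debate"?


Word: "debate", Candidate: "deteba"
Method: check if candidate is substring of word+word
"debatedebate" contains "deteba"? No
Is rotation = No


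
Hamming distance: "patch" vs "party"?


Comparing character by character (same length = 5):
  Pos 0: 'p' vs 'p' =
  Pos 1: 'a' vs 'a' =
  Pos 2: 't' vs 'r' !=
  Pos 3: 'c' vs 't' !=
  Pos 4: 'h' vs 'y' !=
Hamming distance = 3


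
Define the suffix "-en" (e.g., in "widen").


Suffix: -en
Example: widen (wide + -en, with a spelling change)
Meaning = to make / become


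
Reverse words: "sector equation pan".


Original: "sector equation pan"
Words (1..n): sector | equation | pan
Reversed (n..1): pan | equation | sector
Result = "pan equation sector"


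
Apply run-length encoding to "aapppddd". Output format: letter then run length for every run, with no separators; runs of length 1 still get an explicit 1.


String: "aapppddd"
Scanning for consecutive runs:
  'a' x 2
  'p' x 3
  'd' x 3
RLE = "a2p3d3"


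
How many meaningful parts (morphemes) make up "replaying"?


Word: "replaying"
Morphemes: re- | play | -ing
Each morpheme carries meaning
= 3 morphemes


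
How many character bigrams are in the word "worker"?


Word: "worker" (length 6)
Number of 2-grams = length - 2 + 1 = 6 - 2 + 1
= 5


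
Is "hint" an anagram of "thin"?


Word 1: "thin" → sorted: hint
Word 2: "hint" → sorted: hint
Same letters? hint == hint
Anagram = Yes


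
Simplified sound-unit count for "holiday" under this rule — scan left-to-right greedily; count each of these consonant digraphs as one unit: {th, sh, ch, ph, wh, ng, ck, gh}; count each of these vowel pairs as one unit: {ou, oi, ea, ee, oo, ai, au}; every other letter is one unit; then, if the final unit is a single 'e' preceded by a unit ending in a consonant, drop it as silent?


Word: "holiday" (7 letters)
Left-to-right scan:
  1. 'h' (letter)
  2. 'o' (letter)
  3. 'l' (letter)
  4. 'i' (letter)
  5. 'd' (letter)
  6. 'a' (letter)
  7. 'y' (letter)
Units from scan: 7
Sound units = 7 units


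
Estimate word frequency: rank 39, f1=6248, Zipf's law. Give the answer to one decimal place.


Zipf's law: f(r) = f(1) / r
f(1) = 6248
f(39) = 6248 / 39
= 160.2 occurrences


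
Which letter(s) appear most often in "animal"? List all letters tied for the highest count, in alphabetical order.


Word: "animal"
Letter counts:
  'a': 2
  'i': 1
  'l': 1
  'm': 1
  'n': 1
Maximum count = 2
Most frequent = 'a' (2 times each)


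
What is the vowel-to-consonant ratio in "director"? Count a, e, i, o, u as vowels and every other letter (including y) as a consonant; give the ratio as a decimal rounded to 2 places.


Word: "director"
Vowels (a,e,i,o,u): 3
Consonants: 5
Ratio = 3/5
= 0.60


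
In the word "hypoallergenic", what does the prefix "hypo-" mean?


Prefix: hypo-
Example: hypoallergenic = hypo- + allergenic
Meaning = under / below normal


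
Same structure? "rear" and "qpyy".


Pattern of "rear": [0, 1, 2, 0]
Pattern of "qpyy": [0, 1, 2, 2]
Patterns do not match
Same pattern = No


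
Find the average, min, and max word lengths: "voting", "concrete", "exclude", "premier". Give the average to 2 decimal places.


Lengths: "voting"=6, "concrete"=8, "exclude"=7, "premier"=7
Sum = 28, Count = 4
Average = 28/4 = 7.00
= avg=7.00, min=6, max=8


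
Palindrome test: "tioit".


Word: "tioit"
Reversed: "tioit"
Forward == Backward? tioit == tioit
Palindrome = Yes


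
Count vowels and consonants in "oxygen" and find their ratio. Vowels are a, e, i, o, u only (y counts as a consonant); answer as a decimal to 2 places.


Word: "oxygen"
Vowels (a,e,i,o,u): 2
Consonants: 4
Ratio = 2/4
= 0.50


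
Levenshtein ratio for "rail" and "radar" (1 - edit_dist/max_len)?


Word 1: "rail" (length 4)
Word 2: "radar" (length 5)
One optimal edit sequence:
  1. keep 'r'
  2. keep 'a'
  3. insert 'd'  (+1)
  4. substitute 'i' -> 'a'  (+1)
  5. substitute 'l' -> 'r'  (+1)
Edit distance = 3
Max length = max(4, 5) = 5
Similarity = 1 - 3/5
= 0.4000


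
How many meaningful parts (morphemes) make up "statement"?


Word: "statement"
Morphemes: state / -ment
Each morpheme carries meaning
= 2 morphemes


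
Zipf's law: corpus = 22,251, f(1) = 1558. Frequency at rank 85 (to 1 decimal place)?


Zipf's law: f(r) = f(1) / r
f(1) = 1558
f(85) = 1558 / 85
= 18.3 occurrences


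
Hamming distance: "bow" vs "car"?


Comparing character by character (same length = 3):
  Pos 0: 'b' vs 'c' !=
  Pos 1: 'o' vs 'a' !=
  Pos 2: 'w' vs 'r' !=
Hamming distance = 3


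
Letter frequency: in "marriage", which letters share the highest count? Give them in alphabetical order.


Word: "marriage"
Letter counts:
  'a': 2
  'e': 1
  'g': 1
  'i': 1
  'm': 1
  'r': 2
Maximum count = 2
Most frequent = 'a', 'r' (2 times each)


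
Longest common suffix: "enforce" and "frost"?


Word 1: "enforce"
Word 2: "frost"
Comparing from end:
  Pos -1: 'e' != 't' (stop)
LCS = "" (length 0)


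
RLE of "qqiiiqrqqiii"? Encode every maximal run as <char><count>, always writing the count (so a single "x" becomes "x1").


String: "qqiiiqrqqiii"
Scanning for consecutive runs:
  'q' x 2
  'i' x 3
  'q' x 1
  'r' x 1
  'q' x 2
  'i' x 3
RLE = "q2i3q1r1q2i3"


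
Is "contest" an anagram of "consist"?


Word 1: "consist" → sorted: cinosst
Word 2: "contest" → sorted: cenostt
Same letters? cinosst != cenostt
Anagram = No


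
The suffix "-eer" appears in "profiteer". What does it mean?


Suffix: -eer
Example: profiteer = profit + -eer
Meaning = one who is concerned with


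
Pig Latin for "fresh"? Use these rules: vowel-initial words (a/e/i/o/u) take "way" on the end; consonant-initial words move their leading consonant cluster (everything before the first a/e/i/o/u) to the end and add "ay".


Word: "fresh"
Starts with consonant(s) → move to end, add 'ay'
Consonant cluster: "fr"
Pig Latin = "eshfray"


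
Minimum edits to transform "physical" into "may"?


Word 1: "physical" (length 8)
Word 2: "may" (length 3)
One optimal edit sequence (insert/delete/substitute each cost 1):
  1. delete 'p'  (+1)
  2. delete 'h'  (+1)
  3. delete 'y'  (+1)
  4. delete 's'  (+1)
  5. delete 'i'  (+1)
  6. substitute 'c' -> 'm'  (+1)
  7. keep 'a'
  8. substitute 'l' -> 'y'  (+1)
Total edit operations: 7
Edit distance = 7


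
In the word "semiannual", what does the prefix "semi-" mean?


Prefix: semi-
As in: semiannual -> semi- + annual
Meaning = half


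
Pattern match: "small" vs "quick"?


Pattern of "small": [0, 1, 2, 3, 3]
Pattern of "quick": [0, 1, 2, 3, 4]
Patterns do not match
Same pattern = No


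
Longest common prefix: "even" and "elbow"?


Word 1: "even"
Word 2: "elbow"
Comparing from start:
  Pos 0: 'e' == 'e'
  Pos 1: 'v' != 'l' (stop)
LCP = "e" (length 1)


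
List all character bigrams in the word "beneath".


Word: "beneath" (length 7)
Number of bigrams = 7 - 2 + 1 = 6
  Position 0: "be"
  Position 1: "en"
  Position 2: "ne"
  Position 3: "ea"
  Position 4: "at"
  Position 5: "th"
Bigrams = "be", "en", "ne", "ea", "at", "th"


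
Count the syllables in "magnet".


Word: "magnet"
Syllable breakdown: mag / net
Counting: 2 parts
= 2 syllables


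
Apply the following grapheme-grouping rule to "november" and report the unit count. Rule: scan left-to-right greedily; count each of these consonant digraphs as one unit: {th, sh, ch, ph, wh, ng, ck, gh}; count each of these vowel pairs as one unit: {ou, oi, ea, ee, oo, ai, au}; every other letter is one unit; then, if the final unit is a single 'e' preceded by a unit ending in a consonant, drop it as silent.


Word: "november" (8 letters)
Left-to-right scan:
  [1] 'n' (letter)
  [2] 'o' (letter)
  [3] 'v' (letter)
  [4] 'e' (letter)
  [5] 'm' (letter)
  [6] 'b' (letter)
  [7] 'e' (letter)
  [8] 'r' (letter)
Units from scan: 8
Sound units = 8 units


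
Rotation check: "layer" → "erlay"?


Word: "layer", Candidate: "erlay"
Method: check if candidate is substring of word+word
"layerlayer" contains "erlay"? Yes
Is rotation = Yes


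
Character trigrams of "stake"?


Word: "stake" (length 5)
Number of trigrams = 5 - 3 + 1 = 3
  Position 0: "sta"
  Position 1: "tak"
  Position 2: "ake"
Trigrams = "sta", "tak", "ake"


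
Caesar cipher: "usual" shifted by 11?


Word: "usual"
Shift: 11
Each letter → (letter + shift) mod 26:
  'u' (20) + 11 = 5 → 'f'
  's' (18) + 11 = 3 → 'd'
  'u' (20) + 11 = 5 → 'f'
  'a' (0) + 11 = 11 → 'l'
  'l' (11) + 11 = 22 → 'w'
Result = "fdflw"


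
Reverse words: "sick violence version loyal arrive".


Original: "sick violence version loyal arrive"
Words (1..n): sick | violence | version | loyal | arrive
Reversed (n..1): arrive | loyal | version | violence | sick
Result = "arrive loyal version violence sick"


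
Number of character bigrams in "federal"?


Word: "federal" (length 7)
Number of 2-grams = length - 2 + 1 = 7 - 2 + 1
= 6


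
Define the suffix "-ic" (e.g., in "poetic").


Suffix: -ic
As in: poetic -> poet + -ic
Meaning = relating to


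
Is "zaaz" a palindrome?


Word: "zaaz"
Reversed: "zaaz"
Forward == Backward? zaaz == zaaz
Palindrome = Yes


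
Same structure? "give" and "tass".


Pattern of "give": [0, 1, 2, 3]
Pattern of "tass": [0, 1, 2, 2]
Patterns do not match
Same pattern = No


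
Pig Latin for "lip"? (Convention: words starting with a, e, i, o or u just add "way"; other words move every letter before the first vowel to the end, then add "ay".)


Word: "lip"
Starts with consonant(s) → move to end, add 'ay'
Consonant cluster: "l"
Pig Latin = "iplay"


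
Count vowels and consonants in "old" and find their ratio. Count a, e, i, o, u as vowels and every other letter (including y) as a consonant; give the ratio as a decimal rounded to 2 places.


Word: "old"
Vowels (a,e,i,o,u): 1
Consonants: 2
Ratio = 1/2
= 0.50


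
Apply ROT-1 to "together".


Word: "together"
Shift: 1
Each letter → (letter + shift) mod 26:
  't' (19) + 1 = 20 → 'u'
  'o' (14) + 1 = 15 → 'p'
  'g' (6) + 1 = 7 → 'h'
  'e' (4) + 1 = 5 → 'f'
  't' (19) + 1 = 20 → 'u'
  'h' (7) + 1 = 8 → 'i'
  'e' (4) + 1 = 5 → 'f'
  'r' (17) + 1 = 18 → 's'
Result = "uphfuifs"


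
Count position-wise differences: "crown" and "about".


Comparing character by character (same length = 5):
  Pos 0: 'c' vs 'a' !=
  Pos 1: 'r' vs 'b' !=
  Pos 2: 'o' vs 'o' =
  Pos 3: 'w' vs 'u' !=
  Pos 4: 'n' vs 't' !=
Hamming distance = 4


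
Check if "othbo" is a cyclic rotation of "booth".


Word: "booth", Candidate: "othbo"
Method: check if candidate is substring of word+word
"boothbooth" contains "othbo"? Yes
Is rotation = Yes


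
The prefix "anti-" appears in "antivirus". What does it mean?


Prefix: anti-
Example: antivirus (anti- + virus)
Meaning = against


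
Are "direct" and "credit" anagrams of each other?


Word 1: "direct" → sorted: cdeirt
Word 2: "credit" → sorted: cdeirt
Same letters? cdeirt == cdeirt
Anagram = Yes


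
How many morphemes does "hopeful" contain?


Word: "hopeful"
Morphemes: hope | -ful
Each morpheme carries meaning
= 2 morphemes


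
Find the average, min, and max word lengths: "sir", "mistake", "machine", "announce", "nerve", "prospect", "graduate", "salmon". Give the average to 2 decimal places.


Lengths: "sir"=3, "mistake"=7, "machine"=7, "announce"=8, "nerve"=5, "prospect"=8, "graduate"=8, "salmon"=6
Sum = 52, Count = 8
Average = 52/8 = 6.50
= avg=6.50, min=3, max=8


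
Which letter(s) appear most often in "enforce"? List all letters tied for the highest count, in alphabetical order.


Word: "enforce"
Letter counts:
  'c': 1
  'e': 2
  'f': 1
  'n': 1
  'o': 1
  'r': 1
Maximum count = 2
Most frequent = 'e' (2 times each)


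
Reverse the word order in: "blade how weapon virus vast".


Original: "blade how weapon virus vast"
Words (1..n): blade | how | weapon | virus | vast
Reversed (n..1): vast | virus | weapon | how | blade
Result = "vast virus weapon how blade"


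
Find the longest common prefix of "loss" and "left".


Word 1: "loss"
Word 2: "left"
Comparing from start:
  Pos 0: 'l' == 'l'
  Pos 1: 'o' != 'e' (stop)
LCP = "l" (length 1)


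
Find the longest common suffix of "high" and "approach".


Word 1: "high"
Word 2: "approach"
Comparing from end:
  Pos -1: 'h' == 'h'
  Pos -2: 'g' != 'c' (stop)
LCS = "h" (length 1)


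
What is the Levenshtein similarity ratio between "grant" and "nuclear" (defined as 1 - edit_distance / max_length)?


Word 1: "grant" (length 5)
Word 2: "nuclear" (length 7)
One optimal edit sequence:
  1. insert 'n'  (+1)
  2. insert 'u'  (+1)
  3. substitute 'g' -> 'c'  (+1)
  4. substitute 'r' -> 'l'  (+1)
  5. substitute 'a' -> 'e'  (+1)
  6. substitute 'n' -> 'a'  (+1)
  7. substitute 't' -> 'r'  (+1)
Edit distance = 7
Max length = max(5, 7) = 7
Similarity = 1 - 7/7
= 0.0000


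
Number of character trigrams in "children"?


Word: "children" (length 8)
Number of 3-grams = length - 3 + 1 = 8 - 3 + 1
= 6


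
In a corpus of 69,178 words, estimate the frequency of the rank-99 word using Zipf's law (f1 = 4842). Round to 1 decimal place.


Zipf's law: f(r) = f(1) / r
f(1) = 4842
f(99) = 4842 / 99
= 48.9 occurrences


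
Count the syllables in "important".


Word: "important"
Syllable breakdown: im · por · tant
Counting: 3 parts
= 3 syllables


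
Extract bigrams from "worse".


Word: "worse" (length 5)
Number of bigrams = 5 - 2 + 1 = 4
  Position 0: "wo"
  Position 1: "or"
  Position 2: "rs"
  Position 3: "se"
Bigrams = "wo", "or", "rs", "se"


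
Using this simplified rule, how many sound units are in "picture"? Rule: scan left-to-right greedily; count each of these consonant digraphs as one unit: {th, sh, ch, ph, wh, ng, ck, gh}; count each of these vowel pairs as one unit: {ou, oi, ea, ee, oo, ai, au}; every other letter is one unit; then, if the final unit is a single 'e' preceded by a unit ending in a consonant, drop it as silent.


Word: "picture" (7 letters)
Left-to-right scan:
  (1) 'p' (letter)
  (2) 'i' (letter)
  (3) 'c' (letter)
  (4) 't' (letter)
  (5) 'u' (letter)
  (6) 'r' (letter)
  (7) 'e' (letter)
Units from scan: 7
Final unit is 'e' after a consonant -> drop as silent (-1)
Sound units = 6 units
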